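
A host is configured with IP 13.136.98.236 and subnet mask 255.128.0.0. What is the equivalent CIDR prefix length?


Binary: 11111111.10000000.00000000.00000000
Count leading 1s
Prefix: /9


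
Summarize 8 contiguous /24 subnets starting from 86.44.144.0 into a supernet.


Original prefix: /24
Number of subnets: 8 = 2^3
New prefix = 24 - 3 = 21
Supernet: 86.44.144.0/21


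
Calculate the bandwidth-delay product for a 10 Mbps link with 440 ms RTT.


BDP = bandwidth * RTT
= 10 Mbps * 440 ms
= 10 * 1e6 * 440 / 1000 bits
= 4400000 bits
= 550000 bytes
= 537.1094 KB
BDP = 4400000 bits (550000 bytes)


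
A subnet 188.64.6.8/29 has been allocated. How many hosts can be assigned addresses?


Host bits = 32 - 29 = 3
Total addresses = 2^3 = 8
Usable = total - 2 (network and broadcast)
Usable hosts: 6


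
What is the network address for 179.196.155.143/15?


IP:   10110011.11000100.10011011.10001111
Mask: 11111111.11111110.00000000.00000000
AND operation:
Net:  10110011.11000100.00000000.00000000
Network: 179.196.0.0/15


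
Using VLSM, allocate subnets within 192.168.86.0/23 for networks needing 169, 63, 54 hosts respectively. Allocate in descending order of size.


169 hosts -> /24 (254 usable): 192.168.86.0/24
63 hosts -> /25 (126 usable): 192.168.87.0/25
54 hosts -> /26 (62 usable): 192.168.87.128/26
Allocation: 192.168.86.0/24 (169 hosts, 254 usable); 192.168.87.0/25 (63 hosts, 126 usable); 192.168.87.128/26 (54 hosts, 62 usable)


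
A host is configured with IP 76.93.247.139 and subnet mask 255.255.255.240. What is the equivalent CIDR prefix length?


Binary: 11111111.11111111.11111111.11110000
Count leading 1s
Prefix: /28


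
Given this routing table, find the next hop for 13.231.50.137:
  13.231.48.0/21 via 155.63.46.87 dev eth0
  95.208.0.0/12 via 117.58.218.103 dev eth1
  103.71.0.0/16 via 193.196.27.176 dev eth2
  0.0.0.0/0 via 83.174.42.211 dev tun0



Longest prefix match for 13.231.50.137:
  /21 13.231.48.0: MATCH
  /12 95.208.0.0: no
  /16 103.71.0.0: no
  /0 0.0.0.0: MATCH
Selected: next-hop 155.63.46.87 via eth0 (matched /21)


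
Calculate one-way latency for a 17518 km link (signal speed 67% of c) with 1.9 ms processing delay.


Speed = 0.67 * 3e5 km/s = 201000 km/s
Propagation delay = 17518 / 201000 = 0.0872 s = 87.1542 ms
Processing delay = 1.9 ms
Total one-way latency = 89.0542 ms


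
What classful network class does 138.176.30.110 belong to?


First octet: 138
Binary: 10001010
10xxxxxx -> Class B (128-191)
Class B, default mask 255.255.0.0 (/16)


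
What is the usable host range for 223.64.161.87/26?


Network: 223.64.161.64
Broadcast: 223.64.161.127
First usable = network + 1
Last usable = broadcast - 1
Range: 223.64.161.65 to 223.64.161.126


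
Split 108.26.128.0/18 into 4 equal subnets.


New prefix = 18 + 2 = 20
Each subnet has 4096 addresses
  108.26.128.0/20
  108.26.144.0/20
  108.26.160.0/20
  108.26.176.0/20
Subnets: 108.26.128.0/20, 108.26.144.0/20, 108.26.160.0/20, 108.26.176.0/20


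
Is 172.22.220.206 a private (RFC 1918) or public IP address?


RFC 1918 private ranges:
  10.0.0.0/8 (10.0.0.0 - 10.255.255.255)
  172.16.0.0/12 (172.16.0.0 - 172.31.255.255)
  192.168.0.0/16 (192.168.0.0 - 192.168.255.255)
Private (in 172.16.0.0/12)


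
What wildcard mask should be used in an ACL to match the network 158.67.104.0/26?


Subnet mask: 255.255.255.192
Wildcard = 255.255.255.255 - subnet mask
255 - 255 = 0
255 - 255 = 0
255 - 255 = 0
255 - 192 = 63
Wildcard: 0.0.0.63


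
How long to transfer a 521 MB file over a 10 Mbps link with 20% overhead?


Effective throughput = 10 * (1 - 20/100) = 8 Mbps
File size in Mb = 521 * 8 = 4168 Mb
Time = 4168 / 8
Time = 521 seconds


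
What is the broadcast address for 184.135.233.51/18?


Network: 184.135.192.0/18
Host bits = 14
Set all host bits to 1:
Broadcast: 184.135.255.255


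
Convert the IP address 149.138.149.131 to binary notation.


149 = 10010101
138 = 10001010
149 = 10010101
131 = 10000011
Binary: 10010101.10001010.10010101.10000011


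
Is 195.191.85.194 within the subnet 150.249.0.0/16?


Subnet network: 150.249.0.0
Test IP AND mask: 195.191.0.0
No, 195.191.85.194 is not in 150.249.0.0/16


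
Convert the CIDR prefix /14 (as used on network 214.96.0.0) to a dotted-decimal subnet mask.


/14 means 14 network bits, 18 host bits
Binary: 11111111111111000000000000000000
Mask: 255.252.0.0


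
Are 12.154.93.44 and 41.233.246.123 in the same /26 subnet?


Mask: 255.255.255.192
12.154.93.44 AND mask = 12.154.93.0
41.233.246.123 AND mask = 41.233.246.64
No, different subnets (12.154.93.0 vs 41.233.246.64)


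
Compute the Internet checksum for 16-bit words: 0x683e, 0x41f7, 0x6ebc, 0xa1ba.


Sum all words (with carry folding):
+ 0x683e = 0x683e
+ 0x41f7 = 0xaa35
+ 0x6ebc = 0x18f2
+ 0xa1ba = 0xbaac
One's complement: ~0xbaac
Checksum = 0x4553


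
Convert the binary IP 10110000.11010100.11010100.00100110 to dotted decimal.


10110000 = 176
11010100 = 212
11010100 = 212
00100110 = 38
IP: 176.212.212.38


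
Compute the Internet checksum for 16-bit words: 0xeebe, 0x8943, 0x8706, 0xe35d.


Sum all words (with carry folding):
+ 0xeebe = 0xeebe
+ 0x8943 = 0x7802
+ 0x8706 = 0xff08
+ 0xe35d = 0xe266
One's complement: ~0xe266
Checksum = 0x1d99


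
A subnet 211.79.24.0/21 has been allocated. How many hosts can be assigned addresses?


Host bits = 32 - 21 = 11
Total addresses = 2^11 = 2048
Usable = total - 2 (network and broadcast)
Usable hosts: 2046


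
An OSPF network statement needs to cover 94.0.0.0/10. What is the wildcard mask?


Subnet mask: 255.192.0.0
Wildcard = 255.255.255.255 - subnet mask
255 - 255 = 0
255 - 192 = 63
255 - 0 = 255
255 - 0 = 255
Wildcard: 0.63.255.255


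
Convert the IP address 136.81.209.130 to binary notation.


136 = 10001000
81 = 01010001
209 = 11010001
130 = 10000010
Binary: 10001000.01010001.11010001.10000010


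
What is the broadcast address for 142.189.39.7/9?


Network: 142.128.0.0/9
Host bits = 23
Set all host bits to 1:
Broadcast: 142.255.255.255


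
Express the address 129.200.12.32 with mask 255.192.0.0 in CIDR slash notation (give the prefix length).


Binary: 11111111.11000000.00000000.00000000
Count leading 1s
Prefix: /10


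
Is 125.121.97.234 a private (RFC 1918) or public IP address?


RFC 1918 private ranges:
  10.0.0.0/8 (10.0.0.0 - 10.255.255.255)
  172.16.0.0/12 (172.16.0.0 - 172.31.255.255)
  192.168.0.0/16 (192.168.0.0 - 192.168.255.255)
Public (not in any RFC 1918 range)


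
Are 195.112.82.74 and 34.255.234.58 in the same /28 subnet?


Mask: 255.255.255.240
195.112.82.74 AND mask = 195.112.82.64
34.255.234.58 AND mask = 34.255.234.48
No, different subnets (195.112.82.64 vs 34.255.234.48)


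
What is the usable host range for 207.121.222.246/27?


Network: 207.121.222.224
Broadcast: 207.121.222.255
First usable = network + 1
Last usable = broadcast - 1
Range: 207.121.222.225 to 207.121.222.254


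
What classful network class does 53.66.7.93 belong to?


First octet: 53
Binary: 00110101
0xxxxxxx -> Class A (1-126)
Class A, default mask 255.0.0.0 (/8)


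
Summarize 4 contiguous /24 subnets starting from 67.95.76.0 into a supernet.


Original prefix: /24
Number of subnets: 4 = 2^2
New prefix = 24 - 2 = 22
Supernet: 67.95.76.0/22


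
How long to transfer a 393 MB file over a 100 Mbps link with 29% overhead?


Effective throughput = 100 * (1 - 29/100) = 71 Mbps
File size in Mb = 393 * 8 = 3144 Mb
Time = 3144 / 71
Time = 44.2817 seconds


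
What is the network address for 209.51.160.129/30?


IP:   11010001.00110011.10100000.10000001
Mask: 11111111.11111111.11111111.11111100
AND operation:
Net:  11010001.00110011.10100000.10000000
Network: 209.51.160.128/30


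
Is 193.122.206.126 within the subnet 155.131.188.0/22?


Subnet network: 155.131.188.0
Test IP AND mask: 193.122.204.0
No, 193.122.206.126 is not in 155.131.188.0/22


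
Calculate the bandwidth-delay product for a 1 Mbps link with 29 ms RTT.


BDP = bandwidth * RTT
= 1 Mbps * 29 ms
= 1 * 1e6 * 29 / 1000 bits
= 29000 bits
= 3625 bytes
= 3.54 KB
BDP = 29000 bits (3625 bytes)


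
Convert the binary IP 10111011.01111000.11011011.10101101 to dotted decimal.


10111011 = 187
01111000 = 120
11011011 = 219
10101101 = 173
IP: 187.120.219.173


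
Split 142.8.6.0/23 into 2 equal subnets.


New prefix = 23 + 1 = 24
Each subnet has 256 addresses
  142.8.6.0/24
  142.8.7.0/24
Subnets: 142.8.6.0/24, 142.8.7.0/24


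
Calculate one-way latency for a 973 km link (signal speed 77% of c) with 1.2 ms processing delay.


Speed = 0.77 * 3e5 km/s = 231000 km/s
Propagation delay = 973 / 231000 = 0.0042 s = 4.2121 ms
Processing delay = 1.2 ms
Total one-way latency = 5.4121 ms


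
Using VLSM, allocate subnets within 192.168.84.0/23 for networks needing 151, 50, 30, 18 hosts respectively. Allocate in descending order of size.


151 hosts -> /24 (254 usable): 192.168.84.0/24
50 hosts -> /26 (62 usable): 192.168.85.0/26
30 hosts -> /27 (30 usable): 192.168.85.64/27
18 hosts -> /27 (30 usable): 192.168.85.96/27
Allocation: 192.168.84.0/24 (151 hosts, 254 usable); 192.168.85.0/26 (50 hosts, 62 usable); 192.168.85.64/27 (30 hosts, 30 usable); 192.168.85.96/27 (18 hosts, 30 usable)


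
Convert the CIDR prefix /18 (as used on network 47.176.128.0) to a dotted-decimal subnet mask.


/18 means 18 network bits, 14 host bits
Binary: 11111111111111111100000000000000
Mask: 255.255.192.0


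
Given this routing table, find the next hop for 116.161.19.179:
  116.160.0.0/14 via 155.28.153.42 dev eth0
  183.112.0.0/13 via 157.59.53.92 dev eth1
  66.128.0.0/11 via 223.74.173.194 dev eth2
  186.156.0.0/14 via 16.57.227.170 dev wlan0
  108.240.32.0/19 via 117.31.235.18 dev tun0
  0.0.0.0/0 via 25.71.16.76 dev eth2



Longest prefix match for 116.161.19.179:
  /14 116.160.0.0: MATCH
  /13 183.112.0.0: no
  /11 66.128.0.0: no
  /14 186.156.0.0: no
  /19 108.240.32.0: no
  /0 0.0.0.0: MATCH
Selected: next-hop 155.28.153.42 via eth0 (matched /14)


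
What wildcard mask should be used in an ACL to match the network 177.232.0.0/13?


Subnet mask: 255.248.0.0
Wildcard = 255.255.255.255 - subnet mask
255 - 255 = 0
255 - 248 = 7
255 - 0 = 255
255 - 0 = 255
Wildcard: 0.7.255.255


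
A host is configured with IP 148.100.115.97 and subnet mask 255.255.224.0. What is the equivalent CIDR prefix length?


Binary: 11111111.11111111.11100000.00000000
Count leading 1s
Prefix: /19


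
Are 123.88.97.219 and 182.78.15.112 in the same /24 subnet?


Mask: 255.255.255.0
123.88.97.219 AND mask = 123.88.97.0
182.78.15.112 AND mask = 182.78.15.0
No, different subnets (123.88.97.0 vs 182.78.15.0)


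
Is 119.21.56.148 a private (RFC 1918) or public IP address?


RFC 1918 private ranges:
  10.0.0.0/8 (10.0.0.0 - 10.255.255.255)
  172.16.0.0/12 (172.16.0.0 - 172.31.255.255)
  192.168.0.0/16 (192.168.0.0 - 192.168.255.255)
Public (not in any RFC 1918 range)


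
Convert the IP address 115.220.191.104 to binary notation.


115 = 01110011
220 = 11011100
191 = 10111111
104 = 01101000
Binary: 01110011.11011100.10111111.01101000


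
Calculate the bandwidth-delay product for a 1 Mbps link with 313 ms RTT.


BDP = bandwidth * RTT
= 1 Mbps * 313 ms
= 1 * 1e6 * 313 / 1000 bits
= 313000 bits
= 39125 bytes
= 38.208 KB
BDP = 313000 bits (39125 bytes)


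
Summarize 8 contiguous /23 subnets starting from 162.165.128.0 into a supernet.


Original prefix: /23
Number of subnets: 8 = 2^3
New prefix = 23 - 3 = 20
Supernet: 162.165.128.0/20


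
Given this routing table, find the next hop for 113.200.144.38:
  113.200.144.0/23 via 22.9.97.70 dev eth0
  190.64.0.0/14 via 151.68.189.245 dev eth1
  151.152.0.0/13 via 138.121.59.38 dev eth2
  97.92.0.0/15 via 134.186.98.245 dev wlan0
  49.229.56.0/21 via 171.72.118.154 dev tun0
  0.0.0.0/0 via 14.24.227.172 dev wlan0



Longest prefix match for 113.200.144.38:
  /23 113.200.144.0: MATCH
  /14 190.64.0.0: no
  /13 151.152.0.0: no
  /15 97.92.0.0: no
  /21 49.229.56.0: no
  /0 0.0.0.0: MATCH
Selected: next-hop 22.9.97.70 via eth0 (matched /23)


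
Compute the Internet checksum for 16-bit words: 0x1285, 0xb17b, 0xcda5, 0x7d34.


Sum all words (with carry folding):
+ 0x1285 = 0x1285
+ 0xb17b = 0xc400
+ 0xcda5 = 0x91a6
+ 0x7d34 = 0x0edb
One's complement: ~0x0edb
Checksum = 0xf124


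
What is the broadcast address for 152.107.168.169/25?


Network: 152.107.168.128/25
Host bits = 7
Set all host bits to 1:
Broadcast: 152.107.168.255


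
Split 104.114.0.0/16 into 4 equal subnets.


New prefix = 16 + 2 = 18
Each subnet has 16384 addresses
  104.114.0.0/18
  104.114.64.0/18
  104.114.128.0/18
  104.114.192.0/18
Subnets: 104.114.0.0/18, 104.114.64.0/18, 104.114.128.0/18, 104.114.192.0/18


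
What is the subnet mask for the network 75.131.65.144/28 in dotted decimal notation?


/28 means 28 network bits, 4 host bits
Binary: 11111111111111111111111111110000
Mask: 255.255.255.240


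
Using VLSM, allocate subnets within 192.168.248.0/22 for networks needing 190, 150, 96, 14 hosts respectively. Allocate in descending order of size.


190 hosts -> /24 (254 usable): 192.168.248.0/24
150 hosts -> /24 (254 usable): 192.168.249.0/24
96 hosts -> /25 (126 usable): 192.168.250.0/25
14 hosts -> /28 (14 usable): 192.168.250.128/28
Allocation: 192.168.248.0/24 (190 hosts, 254 usable); 192.168.249.0/24 (150 hosts, 254 usable); 192.168.250.0/25 (96 hosts, 126 usable); 192.168.250.128/28 (14 hosts, 14 usable)


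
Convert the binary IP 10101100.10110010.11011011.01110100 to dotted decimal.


10101100 = 172
10110010 = 178
11011011 = 219
01110100 = 116
IP: 172.178.219.116


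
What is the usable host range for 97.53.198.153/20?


Network: 97.53.192.0
Broadcast: 97.53.207.255
First usable = network + 1
Last usable = broadcast - 1
Range: 97.53.192.1 to 97.53.207.254


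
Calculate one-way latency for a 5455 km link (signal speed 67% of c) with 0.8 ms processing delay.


Speed = 0.67 * 3e5 km/s = 201000 km/s
Propagation delay = 5455 / 201000 = 0.0271 s = 27.1393 ms
Processing delay = 0.8 ms
Total one-way latency = 27.9393 ms


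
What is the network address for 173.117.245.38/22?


IP:   10101101.01110101.11110101.00100110
Mask: 11111111.11111111.11111100.00000000
AND operation:
Net:  10101101.01110101.11110100.00000000
Network: 173.117.244.0/22


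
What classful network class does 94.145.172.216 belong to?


First octet: 94
Binary: 01011110
0xxxxxxx -> Class A (1-126)
Class A, default mask 255.0.0.0 (/8)


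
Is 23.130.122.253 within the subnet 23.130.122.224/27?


Subnet network: 23.130.122.224
Test IP AND mask: 23.130.122.224
Yes, 23.130.122.253 is in 23.130.122.224/27


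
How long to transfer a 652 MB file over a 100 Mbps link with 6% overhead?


Effective throughput = 100 * (1 - 6/100) = 94 Mbps
File size in Mb = 652 * 8 = 5216 Mb
Time = 5216 / 94
Time = 55.4894 seconds


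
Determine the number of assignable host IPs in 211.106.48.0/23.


Host bits = 32 - 23 = 9
Total addresses = 2^9 = 512
Usable = total - 2 (network and broadcast)
Usable hosts: 510


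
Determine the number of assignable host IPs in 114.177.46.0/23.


Host bits = 32 - 23 = 9
Total addresses = 2^9 = 512
Usable = total - 2 (network and broadcast)
Usable hosts: 510


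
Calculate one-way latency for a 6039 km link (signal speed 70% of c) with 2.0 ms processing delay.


Speed = 0.7 * 3e5 km/s = 210000 km/s
Propagation delay = 6039 / 210000 = 0.0288 s = 28.7571 ms
Processing delay = 2.0 ms
Total one-way latency = 30.7571 ms


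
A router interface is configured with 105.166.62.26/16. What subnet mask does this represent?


/16 means 16 network bits, 16 host bits
Binary: 11111111111111110000000000000000
Mask: 255.255.0.0


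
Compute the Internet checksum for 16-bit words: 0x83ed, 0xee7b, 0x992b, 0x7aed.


Sum all words (with carry folding):
+ 0x83ed = 0x83ed
+ 0xee7b = 0x7269
+ 0x992b = 0x0b95
+ 0x7aed = 0x8682
One's complement: ~0x8682
Checksum = 0x797d


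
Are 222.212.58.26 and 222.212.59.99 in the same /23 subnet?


Mask: 255.255.254.0
222.212.58.26 AND mask = 222.212.58.0
222.212.59.99 AND mask = 222.212.58.0
Yes, same subnet (222.212.58.0)


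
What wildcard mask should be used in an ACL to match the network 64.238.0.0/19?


Subnet mask: 255.255.224.0
Wildcard = 255.255.255.255 - subnet mask
255 - 255 = 0
255 - 255 = 0
255 - 224 = 31
255 - 0 = 255
Wildcard: 0.0.31.255


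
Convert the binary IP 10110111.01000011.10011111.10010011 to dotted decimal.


10110111 = 183
01000011 = 67
10011111 = 159
10010011 = 147
IP: 183.67.159.147


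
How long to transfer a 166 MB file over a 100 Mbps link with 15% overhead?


Effective throughput = 100 * (1 - 15/100) = 85 Mbps
File size in Mb = 166 * 8 = 1328 Mb
Time = 1328 / 85
Time = 15.6235 seconds


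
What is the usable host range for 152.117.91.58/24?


Network: 152.117.91.0
Broadcast: 152.117.91.255
First usable = network + 1
Last usable = broadcast - 1
Range: 152.117.91.1 to 152.117.91.254


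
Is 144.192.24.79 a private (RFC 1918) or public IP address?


RFC 1918 private ranges:
  10.0.0.0/8 (10.0.0.0 - 10.255.255.255)
  172.16.0.0/12 (172.16.0.0 - 172.31.255.255)
  192.168.0.0/16 (192.168.0.0 - 192.168.255.255)
Public (not in any RFC 1918 range)


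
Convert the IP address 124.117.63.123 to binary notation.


124 = 01111100
117 = 01110101
63 = 00111111
123 = 01111011
Binary: 01111100.01110101.00111111.01111011


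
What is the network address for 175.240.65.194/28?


IP:   10101111.11110000.01000001.11000010
Mask: 11111111.11111111.11111111.11110000
AND operation:
Net:  10101111.11110000.01000001.11000000
Network: 175.240.65.192/28


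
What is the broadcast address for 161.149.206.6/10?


Network: 161.128.0.0/10
Host bits = 22
Set all host bits to 1:
Broadcast: 161.191.255.255


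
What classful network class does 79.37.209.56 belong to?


First octet: 79
Binary: 01001111
0xxxxxxx -> Class A (1-126)
Class A, default mask 255.0.0.0 (/8)


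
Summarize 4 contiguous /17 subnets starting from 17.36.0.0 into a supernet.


Original prefix: /17
Number of subnets: 4 = 2^2
New prefix = 17 - 2 = 15
Supernet: 17.36.0.0/15


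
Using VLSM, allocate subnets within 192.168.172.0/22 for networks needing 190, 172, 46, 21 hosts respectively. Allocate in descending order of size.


190 hosts -> /24 (254 usable): 192.168.172.0/24
172 hosts -> /24 (254 usable): 192.168.173.0/24
46 hosts -> /26 (62 usable): 192.168.174.0/26
21 hosts -> /27 (30 usable): 192.168.174.64/27
Allocation: 192.168.172.0/24 (190 hosts, 254 usable); 192.168.173.0/24 (172 hosts, 254 usable); 192.168.174.0/26 (46 hosts, 62 usable); 192.168.174.64/27 (21 hosts, 30 usable)


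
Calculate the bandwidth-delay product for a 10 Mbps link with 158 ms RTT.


BDP = bandwidth * RTT
= 10 Mbps * 158 ms
= 10 * 1e6 * 158 / 1000 bits
= 1580000 bits
= 197500 bytes
= 192.8711 KB
BDP = 1580000 bits (197500 bytes)


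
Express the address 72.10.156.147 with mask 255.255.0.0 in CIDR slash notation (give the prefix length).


Binary: 11111111.11111111.00000000.00000000
Count leading 1s
Prefix: /16


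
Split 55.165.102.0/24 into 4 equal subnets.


New prefix = 24 + 2 = 26
Each subnet has 64 addresses
  55.165.102.0/26
  55.165.102.64/26
  55.165.102.128/26
  55.165.102.192/26
Subnets: 55.165.102.0/26, 55.165.102.64/26, 55.165.102.128/26, 55.165.102.192/26


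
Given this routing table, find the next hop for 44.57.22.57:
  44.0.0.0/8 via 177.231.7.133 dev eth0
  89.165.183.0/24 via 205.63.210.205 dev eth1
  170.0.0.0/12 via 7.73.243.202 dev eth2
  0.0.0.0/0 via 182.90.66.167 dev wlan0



Longest prefix match for 44.57.22.57:
  /8 44.0.0.0: MATCH
  /24 89.165.183.0: no
  /12 170.0.0.0: no
  /0 0.0.0.0: MATCH
Selected: next-hop 177.231.7.133 via eth0 (matched /8)


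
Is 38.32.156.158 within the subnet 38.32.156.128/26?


Subnet network: 38.32.156.128
Test IP AND mask: 38.32.156.128
Yes, 38.32.156.158 is in 38.32.156.128/26


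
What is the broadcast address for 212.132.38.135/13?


Network: 212.128.0.0/13
Host bits = 19
Set all host bits to 1:
Broadcast: 212.135.255.255


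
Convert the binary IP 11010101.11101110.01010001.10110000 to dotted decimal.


11010101 = 213
11101110 = 238
01010001 = 81
10110000 = 176
IP: 213.238.81.176


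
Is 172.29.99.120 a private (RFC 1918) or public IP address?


RFC 1918 private ranges:
  10.0.0.0/8 (10.0.0.0 - 10.255.255.255)
  172.16.0.0/12 (172.16.0.0 - 172.31.255.255)
  192.168.0.0/16 (192.168.0.0 - 192.168.255.255)
Private (in 172.16.0.0/12)


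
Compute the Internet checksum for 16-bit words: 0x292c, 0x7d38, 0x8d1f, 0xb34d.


Sum all words (with carry folding):
+ 0x292c = 0x292c
+ 0x7d38 = 0xa664
+ 0x8d1f = 0x3384
+ 0xb34d = 0xe6d1
One's complement: ~0xe6d1
Checksum = 0x192e


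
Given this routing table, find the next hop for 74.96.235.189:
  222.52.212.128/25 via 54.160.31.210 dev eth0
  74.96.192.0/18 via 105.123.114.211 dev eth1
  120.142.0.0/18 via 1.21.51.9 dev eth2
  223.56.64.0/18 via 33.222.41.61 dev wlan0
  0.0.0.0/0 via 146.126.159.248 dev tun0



Longest prefix match for 74.96.235.189:
  /25 222.52.212.128: no
  /18 74.96.192.0: MATCH
  /18 120.142.0.0: no
  /18 223.56.64.0: no
  /0 0.0.0.0: MATCH
Selected: next-hop 105.123.114.211 via eth1 (matched /18)


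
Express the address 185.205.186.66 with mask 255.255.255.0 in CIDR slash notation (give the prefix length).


Binary: 11111111.11111111.11111111.00000000
Count leading 1s
Prefix: /24


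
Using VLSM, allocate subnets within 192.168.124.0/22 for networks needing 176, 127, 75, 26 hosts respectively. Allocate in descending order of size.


176 hosts -> /24 (254 usable): 192.168.124.0/24
127 hosts -> /24 (254 usable): 192.168.125.0/24
75 hosts -> /25 (126 usable): 192.168.126.0/25
26 hosts -> /27 (30 usable): 192.168.126.128/27
Allocation: 192.168.124.0/24 (176 hosts, 254 usable); 192.168.125.0/24 (127 hosts, 254 usable); 192.168.126.0/25 (75 hosts, 126 usable); 192.168.126.128/27 (26 hosts, 30 usable)


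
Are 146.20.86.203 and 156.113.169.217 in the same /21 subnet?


Mask: 255.255.248.0
146.20.86.203 AND mask = 146.20.80.0
156.113.169.217 AND mask = 156.113.168.0
No, different subnets (146.20.80.0 vs 156.113.168.0)


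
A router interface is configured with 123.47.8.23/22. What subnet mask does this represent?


/22 means 22 network bits, 10 host bits
Binary: 11111111111111111111110000000000
Mask: 255.255.252.0


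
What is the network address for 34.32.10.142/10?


IP:   00100010.00100000.00001010.10001110
Mask: 11111111.11000000.00000000.00000000
AND operation:
Net:  00100010.00000000.00000000.00000000
Network: 34.0.0.0/10


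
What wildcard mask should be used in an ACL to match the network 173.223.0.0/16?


Subnet mask: 255.255.0.0
Wildcard = 255.255.255.255 - subnet mask
255 - 255 = 0
255 - 255 = 0
255 - 0 = 255
255 - 0 = 255
Wildcard: 0.0.255.255


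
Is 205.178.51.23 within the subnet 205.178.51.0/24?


Subnet network: 205.178.51.0
Test IP AND mask: 205.178.51.0
Yes, 205.178.51.23 is in 205.178.51.0/24


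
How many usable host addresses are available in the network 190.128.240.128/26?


Host bits = 32 - 26 = 6
Total addresses = 2^6 = 64
Usable = total - 2 (network and broadcast)
Usable hosts: 62


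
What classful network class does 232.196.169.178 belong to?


First octet: 232
Binary: 11101000
1110xxxx -> Class D (224-239)
Class D (multicast), default mask N/A


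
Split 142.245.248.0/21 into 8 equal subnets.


New prefix = 21 + 3 = 24
Each subnet has 256 addresses
  142.245.248.0/24
  142.245.249.0/24
  142.245.250.0/24
  142.245.251.0/24
  142.245.252.0/24
  142.245.253.0/24
  142.245.254.0/24
  142.245.255.0/24
Subnets: 142.245.248.0/24, 142.245.249.0/24, 142.245.250.0/24, 142.245.251.0/24, 142.245.252.0/24, 142.245.253.0/24, 142.245.254.0/24, 142.245.255.0/24


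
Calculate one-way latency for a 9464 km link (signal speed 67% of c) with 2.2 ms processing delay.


Speed = 0.67 * 3e5 km/s = 201000 km/s
Propagation delay = 9464 / 201000 = 0.0471 s = 47.0846 ms
Processing delay = 2.2 ms
Total one-way latency = 49.2846 ms


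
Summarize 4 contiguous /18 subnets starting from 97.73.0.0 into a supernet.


Original prefix: /18
Number of subnets: 4 = 2^2
New prefix = 18 - 2 = 16
Supernet: 97.73.0.0/16


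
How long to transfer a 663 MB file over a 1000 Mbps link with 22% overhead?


Effective throughput = 1000 * (1 - 22/100) = 780 Mbps
File size in Mb = 663 * 8 = 5304 Mb
Time = 5304 / 780
Time = 6.8 seconds


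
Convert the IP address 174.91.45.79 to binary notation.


174 = 10101110
91 = 01011011
45 = 00101101
79 = 01001111
Binary: 10101110.01011011.00101101.01001111


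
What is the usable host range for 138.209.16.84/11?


Network: 138.192.0.0
Broadcast: 138.223.255.255
First usable = network + 1
Last usable = broadcast - 1
Range: 138.192.0.1 to 138.223.255.254


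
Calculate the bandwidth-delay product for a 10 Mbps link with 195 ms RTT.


BDP = bandwidth * RTT
= 10 Mbps * 195 ms
= 10 * 1e6 * 195 / 1000 bits
= 1950000 bits
= 243750 bytes
= 238.0371 KB
BDP = 1950000 bits (243750 bytes)


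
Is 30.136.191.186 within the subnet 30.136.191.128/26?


Subnet network: 30.136.191.128
Test IP AND mask: 30.136.191.128
Yes, 30.136.191.186 is in 30.136.191.128/26


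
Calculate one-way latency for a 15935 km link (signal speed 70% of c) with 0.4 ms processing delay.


Speed = 0.7 * 3e5 km/s = 210000 km/s
Propagation delay = 15935 / 210000 = 0.0759 s = 75.881 ms
Processing delay = 0.4 ms
Total one-way latency = 76.281 ms


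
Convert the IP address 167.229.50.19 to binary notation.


167 = 10100111
229 = 11100101
50 = 00110010
19 = 00010011
Binary: 10100111.11100101.00110010.00010011


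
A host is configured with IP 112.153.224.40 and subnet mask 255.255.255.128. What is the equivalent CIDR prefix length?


Binary: 11111111.11111111.11111111.10000000
Count leading 1s
Prefix: /25


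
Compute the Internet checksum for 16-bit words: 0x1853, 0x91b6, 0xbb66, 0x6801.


Sum all words (with carry folding):
+ 0x1853 = 0x1853
+ 0x91b6 = 0xaa09
+ 0xbb66 = 0x6570
+ 0x6801 = 0xcd71
One's complement: ~0xcd71
Checksum = 0x328e


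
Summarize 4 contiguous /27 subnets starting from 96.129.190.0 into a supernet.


Original prefix: /27
Number of subnets: 4 = 2^2
New prefix = 27 - 2 = 25
Supernet: 96.129.190.0/25


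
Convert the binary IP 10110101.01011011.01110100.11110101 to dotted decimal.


10110101 = 181
01011011 = 91
01110100 = 116
11110101 = 245
IP: 181.91.116.245


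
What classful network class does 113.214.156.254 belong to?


First octet: 113
Binary: 01110001
0xxxxxxx -> Class A (1-126)
Class A, default mask 255.0.0.0 (/8)


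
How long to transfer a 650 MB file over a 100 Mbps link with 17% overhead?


Effective throughput = 100 * (1 - 17/100) = 83 Mbps
File size in Mb = 650 * 8 = 5200 Mb
Time = 5200 / 83
Time = 62.6506 seconds


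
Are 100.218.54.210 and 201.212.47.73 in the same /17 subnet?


Mask: 255.255.128.0
100.218.54.210 AND mask = 100.218.0.0
201.212.47.73 AND mask = 201.212.0.0
No, different subnets (100.218.0.0 vs 201.212.0.0)


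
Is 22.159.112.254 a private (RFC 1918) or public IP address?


RFC 1918 private ranges:
  10.0.0.0/8 (10.0.0.0 - 10.255.255.255)
  172.16.0.0/12 (172.16.0.0 - 172.31.255.255)
  192.168.0.0/16 (192.168.0.0 - 192.168.255.255)
Public (not in any RFC 1918 range)


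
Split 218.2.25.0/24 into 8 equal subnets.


New prefix = 24 + 3 = 27
Each subnet has 32 addresses
  218.2.25.0/27
  218.2.25.32/27
  218.2.25.64/27
  218.2.25.96/27
  218.2.25.128/27
  218.2.25.160/27
  218.2.25.192/27
  218.2.25.224/27
Subnets: 218.2.25.0/27, 218.2.25.32/27, 218.2.25.64/27, 218.2.25.96/27, 218.2.25.128/27, 218.2.25.160/27, 218.2.25.192/27, 218.2.25.224/27


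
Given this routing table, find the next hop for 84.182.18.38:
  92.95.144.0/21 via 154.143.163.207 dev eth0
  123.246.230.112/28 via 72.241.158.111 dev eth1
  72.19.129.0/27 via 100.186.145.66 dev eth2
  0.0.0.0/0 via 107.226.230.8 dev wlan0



Longest prefix match for 84.182.18.38:
  /21 92.95.144.0: no
  /28 123.246.230.112: no
  /27 72.19.129.0: no
  /0 0.0.0.0: MATCH
Selected: next-hop 107.226.230.8 via wlan0 (matched /0)


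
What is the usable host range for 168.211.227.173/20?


Network: 168.211.224.0
Broadcast: 168.211.239.255
First usable = network + 1
Last usable = broadcast - 1
Range: 168.211.224.1 to 168.211.239.254


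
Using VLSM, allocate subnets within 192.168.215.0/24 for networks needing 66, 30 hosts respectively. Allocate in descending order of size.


66 hosts -> /25 (126 usable): 192.168.215.0/25
30 hosts -> /27 (30 usable): 192.168.215.128/27
Allocation: 192.168.215.0/25 (66 hosts, 126 usable); 192.168.215.128/27 (30 hosts, 30 usable)


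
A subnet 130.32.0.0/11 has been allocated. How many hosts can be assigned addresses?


Host bits = 32 - 11 = 21
Total addresses = 2^21 = 2097152
Usable = total - 2 (network and broadcast)
Usable hosts: 2097150


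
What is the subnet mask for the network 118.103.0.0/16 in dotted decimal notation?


/16 means 16 network bits, 16 host bits
Binary: 11111111111111110000000000000000
Mask: 255.255.0.0


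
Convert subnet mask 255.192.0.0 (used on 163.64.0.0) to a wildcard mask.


Subnet mask: 255.192.0.0
Wildcard = 255.255.255.255 - subnet mask
255 - 255 = 0
255 - 192 = 63
255 - 0 = 255
255 - 0 = 255
Wildcard: 0.63.255.255


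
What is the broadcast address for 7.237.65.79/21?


Network: 7.237.64.0/21
Host bits = 11
Set all host bits to 1:
Broadcast: 7.237.71.255


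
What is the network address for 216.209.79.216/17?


IP:   11011000.11010001.01001111.11011000
Mask: 11111111.11111111.10000000.00000000
AND operation:
Net:  11011000.11010001.00000000.00000000
Network: 216.209.0.0/17


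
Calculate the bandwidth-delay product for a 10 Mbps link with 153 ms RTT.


BDP = bandwidth * RTT
= 10 Mbps * 153 ms
= 10 * 1e6 * 153 / 1000 bits
= 1530000 bits
= 191250 bytes
= 186.7676 KB
BDP = 1530000 bits (191250 bytes)


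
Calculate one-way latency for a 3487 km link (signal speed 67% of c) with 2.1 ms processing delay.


Speed = 0.67 * 3e5 km/s = 201000 km/s
Propagation delay = 3487 / 201000 = 0.0173 s = 17.3483 ms
Processing delay = 2.1 ms
Total one-way latency = 19.4483 ms


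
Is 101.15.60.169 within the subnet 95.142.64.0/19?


Subnet network: 95.142.64.0
Test IP AND mask: 101.15.32.0
No, 101.15.60.169 is not in 95.142.64.0/19


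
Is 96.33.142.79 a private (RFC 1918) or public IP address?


RFC 1918 private ranges:
  10.0.0.0/8 (10.0.0.0 - 10.255.255.255)
  172.16.0.0/12 (172.16.0.0 - 172.31.255.255)
  192.168.0.0/16 (192.168.0.0 - 192.168.255.255)
Public (not in any RFC 1918 range)


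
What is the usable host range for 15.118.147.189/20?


Network: 15.118.144.0
Broadcast: 15.118.159.255
First usable = network + 1
Last usable = broadcast - 1
Range: 15.118.144.1 to 15.118.159.254


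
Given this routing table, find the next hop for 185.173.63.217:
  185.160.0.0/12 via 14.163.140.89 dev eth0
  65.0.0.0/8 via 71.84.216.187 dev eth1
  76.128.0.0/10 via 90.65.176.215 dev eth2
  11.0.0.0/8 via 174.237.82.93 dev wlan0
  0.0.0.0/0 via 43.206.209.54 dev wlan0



Longest prefix match for 185.173.63.217:
  /12 185.160.0.0: MATCH
  /8 65.0.0.0: no
  /10 76.128.0.0: no
  /8 11.0.0.0: no
  /0 0.0.0.0: MATCH
Selected: next-hop 14.163.140.89 via eth0 (matched /12)


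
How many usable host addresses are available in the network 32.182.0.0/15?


Host bits = 32 - 15 = 17
Total addresses = 2^17 = 131072
Usable = total - 2 (network and broadcast)
Usable hosts: 131070


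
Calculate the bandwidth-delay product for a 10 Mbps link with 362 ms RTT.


BDP = bandwidth * RTT
= 10 Mbps * 362 ms
= 10 * 1e6 * 362 / 1000 bits
= 3620000 bits
= 452500 bytes
= 441.8945 KB
BDP = 3620000 bits (452500 bytes)


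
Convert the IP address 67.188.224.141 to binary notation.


67 = 01000011
188 = 10111100
224 = 11100000
141 = 10001101
Binary: 01000011.10111100.11100000.10001101


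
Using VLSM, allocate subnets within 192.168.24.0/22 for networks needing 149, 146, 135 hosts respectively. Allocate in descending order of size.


149 hosts -> /24 (254 usable): 192.168.24.0/24
146 hosts -> /24 (254 usable): 192.168.25.0/24
135 hosts -> /24 (254 usable): 192.168.26.0/24
Allocation: 192.168.24.0/24 (149 hosts, 254 usable); 192.168.25.0/24 (146 hosts, 254 usable); 192.168.26.0/24 (135 hosts, 254 usable)


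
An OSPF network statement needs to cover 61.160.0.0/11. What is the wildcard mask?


Subnet mask: 255.224.0.0
Wildcard = 255.255.255.255 - subnet mask
255 - 255 = 0
255 - 224 = 31
255 - 0 = 255
255 - 0 = 255
Wildcard: 0.31.255.255


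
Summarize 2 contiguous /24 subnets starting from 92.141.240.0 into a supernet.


Original prefix: /24
Number of subnets: 2 = 2^1
New prefix = 24 - 1 = 23
Supernet: 92.141.240.0/23


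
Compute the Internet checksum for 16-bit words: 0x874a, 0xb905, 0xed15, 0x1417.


Sum all words (with carry folding):
+ 0x874a = 0x874a
+ 0xb905 = 0x4050
+ 0xed15 = 0x2d66
+ 0x1417 = 0x417d
One's complement: ~0x417d
Checksum = 0xbe82


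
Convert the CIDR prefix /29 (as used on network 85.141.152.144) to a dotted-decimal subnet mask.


/29 means 29 network bits, 3 host bits
Binary: 11111111111111111111111111111000
Mask: 255.255.255.248


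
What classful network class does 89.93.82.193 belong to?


First octet: 89
Binary: 01011001
0xxxxxxx -> Class A (1-126)
Class A, default mask 255.0.0.0 (/8)


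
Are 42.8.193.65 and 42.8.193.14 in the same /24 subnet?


Mask: 255.255.255.0
42.8.193.65 AND mask = 42.8.193.0
42.8.193.14 AND mask = 42.8.193.0
Yes, same subnet (42.8.193.0)


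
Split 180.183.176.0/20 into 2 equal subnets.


New prefix = 20 + 1 = 21
Each subnet has 2048 addresses
  180.183.176.0/21
  180.183.184.0/21
Subnets: 180.183.176.0/21, 180.183.184.0/21


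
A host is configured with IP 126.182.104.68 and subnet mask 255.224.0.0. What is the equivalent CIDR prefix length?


Binary: 11111111.11100000.00000000.00000000
Count leading 1s
Prefix: /11


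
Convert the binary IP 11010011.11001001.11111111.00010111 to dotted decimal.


11010011 = 211
11001001 = 201
11111111 = 255
00010111 = 23
IP: 211.201.255.23


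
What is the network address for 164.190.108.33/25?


IP:   10100100.10111110.01101100.00100001
Mask: 11111111.11111111.11111111.10000000
AND operation:
Net:  10100100.10111110.01101100.00000000
Network: 164.190.108.0/25


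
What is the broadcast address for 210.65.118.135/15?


Network: 210.64.0.0/15
Host bits = 17
Set all host bits to 1:
Broadcast: 210.65.255.255


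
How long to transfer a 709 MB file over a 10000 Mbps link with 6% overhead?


Effective throughput = 10000 * (1 - 6/100) = 9400 Mbps
File size in Mb = 709 * 8 = 5672 Mb
Time = 5672 / 9400
Time = 0.6034 seconds


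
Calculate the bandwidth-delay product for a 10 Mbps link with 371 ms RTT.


BDP = bandwidth * RTT
= 10 Mbps * 371 ms
= 10 * 1e6 * 371 / 1000 bits
= 3710000 bits
= 463750 bytes
= 452.8809 KB
BDP = 3710000 bits (463750 bytes)


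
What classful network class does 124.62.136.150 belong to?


First octet: 124
Binary: 01111100
0xxxxxxx -> Class A (1-126)
Class A, default mask 255.0.0.0 (/8)


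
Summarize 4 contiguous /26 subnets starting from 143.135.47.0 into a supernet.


Original prefix: /26
Number of subnets: 4 = 2^2
New prefix = 26 - 2 = 24
Supernet: 143.135.47.0/24


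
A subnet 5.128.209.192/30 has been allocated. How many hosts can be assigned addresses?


Host bits = 32 - 30 = 2
Total addresses = 2^2 = 4
Usable = total - 2 (network and broadcast)
Usable hosts: 2


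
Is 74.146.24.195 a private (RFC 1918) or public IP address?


RFC 1918 private ranges:
  10.0.0.0/8 (10.0.0.0 - 10.255.255.255)
  172.16.0.0/12 (172.16.0.0 - 172.31.255.255)
  192.168.0.0/16 (192.168.0.0 - 192.168.255.255)
Public (not in any RFC 1918 range)


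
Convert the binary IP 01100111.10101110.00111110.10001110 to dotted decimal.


01100111 = 103
10101110 = 174
00111110 = 62
10001110 = 142
IP: 103.174.62.142


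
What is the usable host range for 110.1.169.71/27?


Network: 110.1.169.64
Broadcast: 110.1.169.95
First usable = network + 1
Last usable = broadcast - 1
Range: 110.1.169.65 to 110.1.169.94


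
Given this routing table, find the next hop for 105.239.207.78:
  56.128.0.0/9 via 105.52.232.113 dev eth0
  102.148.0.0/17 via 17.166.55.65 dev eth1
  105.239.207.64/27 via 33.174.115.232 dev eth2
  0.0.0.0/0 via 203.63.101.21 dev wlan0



Longest prefix match for 105.239.207.78:
  /9 56.128.0.0: no
  /17 102.148.0.0: no
  /27 105.239.207.64: MATCH
  /0 0.0.0.0: MATCH
Selected: next-hop 33.174.115.232 via eth2 (matched /27)


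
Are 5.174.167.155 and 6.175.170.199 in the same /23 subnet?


Mask: 255.255.254.0
5.174.167.155 AND mask = 5.174.166.0
6.175.170.199 AND mask = 6.175.170.0
No, different subnets (5.174.166.0 vs 6.175.170.0)


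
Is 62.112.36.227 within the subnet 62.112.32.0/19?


Subnet network: 62.112.32.0
Test IP AND mask: 62.112.32.0
Yes, 62.112.36.227 is in 62.112.32.0/19


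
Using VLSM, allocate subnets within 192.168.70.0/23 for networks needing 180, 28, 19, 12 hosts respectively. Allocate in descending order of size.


180 hosts -> /24 (254 usable): 192.168.70.0/24
28 hosts -> /27 (30 usable): 192.168.71.0/27
19 hosts -> /27 (30 usable): 192.168.71.32/27
12 hosts -> /28 (14 usable): 192.168.71.64/28
Allocation: 192.168.70.0/24 (180 hosts, 254 usable); 192.168.71.0/27 (28 hosts, 30 usable); 192.168.71.32/27 (19 hosts, 30 usable); 192.168.71.64/28 (12 hosts, 14 usable)


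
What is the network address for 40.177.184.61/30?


IP:   00101000.10110001.10111000.00111101
Mask: 11111111.11111111.11111111.11111100
AND operation:
Net:  00101000.10110001.10111000.00111100
Network: 40.177.184.60/30


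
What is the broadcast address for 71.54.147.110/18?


Network: 71.54.128.0/18
Host bits = 14
Set all host bits to 1:
Broadcast: 71.54.191.255


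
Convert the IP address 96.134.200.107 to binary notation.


96 = 01100000
134 = 10000110
200 = 11001000
107 = 01101011
Binary: 01100000.10000110.11001000.01101011


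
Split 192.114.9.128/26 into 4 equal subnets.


New prefix = 26 + 2 = 28
Each subnet has 16 addresses
  192.114.9.128/28
  192.114.9.144/28
  192.114.9.160/28
  192.114.9.176/28
Subnets: 192.114.9.128/28, 192.114.9.144/28, 192.114.9.160/28, 192.114.9.176/28


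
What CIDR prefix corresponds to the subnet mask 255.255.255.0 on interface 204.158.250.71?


Binary: 11111111.11111111.11111111.00000000
Count leading 1s
Prefix: /24


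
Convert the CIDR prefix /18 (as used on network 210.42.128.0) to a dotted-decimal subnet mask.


/18 means 18 network bits, 14 host bits
Binary: 11111111111111111100000000000000
Mask: 255.255.192.0


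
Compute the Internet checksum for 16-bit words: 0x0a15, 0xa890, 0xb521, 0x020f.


Sum all words (with carry folding):
+ 0x0a15 = 0x0a15
+ 0xa890 = 0xb2a5
+ 0xb521 = 0x67c7
+ 0x020f = 0x69d6
One's complement: ~0x69d6
Checksum = 0x9629


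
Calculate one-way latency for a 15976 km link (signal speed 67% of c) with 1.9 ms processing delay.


Speed = 0.67 * 3e5 km/s = 201000 km/s
Propagation delay = 15976 / 201000 = 0.0795 s = 79.4826 ms
Processing delay = 1.9 ms
Total one-way latency = 81.3826 ms


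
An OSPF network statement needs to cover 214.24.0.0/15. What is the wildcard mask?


Subnet mask: 255.254.0.0
Wildcard = 255.255.255.255 - subnet mask
255 - 255 = 0
255 - 254 = 1
255 - 0 = 255
255 - 0 = 255
Wildcard: 0.1.255.255
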